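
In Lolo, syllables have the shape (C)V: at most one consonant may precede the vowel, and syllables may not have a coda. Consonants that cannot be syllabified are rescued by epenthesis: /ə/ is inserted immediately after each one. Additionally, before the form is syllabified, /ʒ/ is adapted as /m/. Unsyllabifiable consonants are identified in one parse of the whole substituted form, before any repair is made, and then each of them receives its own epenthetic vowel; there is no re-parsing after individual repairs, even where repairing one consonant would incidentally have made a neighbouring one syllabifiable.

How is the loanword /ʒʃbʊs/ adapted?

Substitution: /ʒ/ → /m/, giving /mʃbʊs/.
Under (C)V, the unsyllabifiable consonants are /m/, /ʃ/, /s/ (no codas are permitted; onsets are limited to one consonant).
Epenthesis after each stranded consonant: /m/ → /mə/, /ʃ/ → /ʃə/, /s/ → /sə/.

məʃəbʊsə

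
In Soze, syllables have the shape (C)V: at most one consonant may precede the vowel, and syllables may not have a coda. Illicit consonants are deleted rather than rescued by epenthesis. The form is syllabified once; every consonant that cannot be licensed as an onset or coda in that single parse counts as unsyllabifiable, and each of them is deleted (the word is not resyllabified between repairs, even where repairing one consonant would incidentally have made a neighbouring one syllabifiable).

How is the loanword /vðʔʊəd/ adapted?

Syllabifying with onset maximization leaves /v/, /ð/, /d/ stranded (no codas are permitted; onsets are limited to one consonant).
Each unlicensed consonant is deleted: /v/, /ð/, /d/.

ʔʊə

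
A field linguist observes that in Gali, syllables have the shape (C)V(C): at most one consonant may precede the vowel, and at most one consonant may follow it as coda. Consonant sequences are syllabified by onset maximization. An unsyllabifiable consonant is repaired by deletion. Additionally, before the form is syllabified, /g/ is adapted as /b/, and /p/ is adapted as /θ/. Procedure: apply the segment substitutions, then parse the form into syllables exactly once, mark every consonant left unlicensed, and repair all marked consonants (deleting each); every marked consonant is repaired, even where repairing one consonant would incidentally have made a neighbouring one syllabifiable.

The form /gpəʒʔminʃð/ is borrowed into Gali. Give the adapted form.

Substitution: /g/ → /b/, /p/ → /θ/, giving /bθəʒʔminʃð/.
Syllabifying with onset maximization leaves /b/, /ʔ/, /ʃ/, /ð/ stranded (at most one coda consonant is licensed; onsets are limited to one consonant).
Deletion applies to /b/, /ʔ/, /ʃ/, /ð/.

θəʒmin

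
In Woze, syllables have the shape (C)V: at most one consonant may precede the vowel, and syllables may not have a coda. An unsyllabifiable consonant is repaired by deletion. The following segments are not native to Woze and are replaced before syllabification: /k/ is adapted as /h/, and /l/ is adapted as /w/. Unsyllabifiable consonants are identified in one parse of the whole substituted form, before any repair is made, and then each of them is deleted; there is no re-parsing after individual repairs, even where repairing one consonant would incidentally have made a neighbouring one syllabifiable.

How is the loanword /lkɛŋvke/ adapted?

Substitution: /l/ → /w/, /k/ → /h/, giving /whɛŋvhe/.
Syllabifying with onset maximization leaves /w/, /ŋ/, /v/ stranded (no codas are permitted; onsets are limited to one consonant).
Each unlicensed consonant is deleted: /w/, /ŋ/, /v/.

hɛhe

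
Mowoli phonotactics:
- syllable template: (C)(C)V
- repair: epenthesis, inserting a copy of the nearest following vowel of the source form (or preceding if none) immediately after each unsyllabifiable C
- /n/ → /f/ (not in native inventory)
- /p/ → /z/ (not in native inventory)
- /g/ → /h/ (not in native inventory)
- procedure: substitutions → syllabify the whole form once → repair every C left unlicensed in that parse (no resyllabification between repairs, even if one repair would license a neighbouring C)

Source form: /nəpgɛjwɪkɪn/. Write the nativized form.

Substitution: /n/ → /f/, /p/ → /z/, /g/ → /h/, giving /fəzhɛjwɪkɪf/.
Under (C)(C)V, the unsyllabifiable consonants are /f/ (no codas are permitted; onsets may contain at most 2 consonants).
Each unlicensed consonant becomes the onset of a new syllable: /f/ → /fɪ/.

fəzhɛjwɪkɪfɪ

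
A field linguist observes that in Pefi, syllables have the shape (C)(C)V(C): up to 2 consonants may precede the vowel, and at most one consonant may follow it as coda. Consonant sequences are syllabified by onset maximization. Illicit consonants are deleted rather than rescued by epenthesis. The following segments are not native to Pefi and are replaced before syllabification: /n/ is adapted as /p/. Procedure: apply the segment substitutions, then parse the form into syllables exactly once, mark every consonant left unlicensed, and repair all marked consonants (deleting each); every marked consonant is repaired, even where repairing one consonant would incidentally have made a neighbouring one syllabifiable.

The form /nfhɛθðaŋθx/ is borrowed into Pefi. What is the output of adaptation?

fhɛθðaŋ

Substitution: /n/ → /p/, giving /pfhɛθðaŋθx/.
Under (C)(C)V(C), the unsyllabifiable consonants are /p/, /θ/, /x/ (at most one coda consonant is licensed; onsets may contain at most 2 consonants).
Each unlicensed consonant is deleted: /p/, /θ/, /x/.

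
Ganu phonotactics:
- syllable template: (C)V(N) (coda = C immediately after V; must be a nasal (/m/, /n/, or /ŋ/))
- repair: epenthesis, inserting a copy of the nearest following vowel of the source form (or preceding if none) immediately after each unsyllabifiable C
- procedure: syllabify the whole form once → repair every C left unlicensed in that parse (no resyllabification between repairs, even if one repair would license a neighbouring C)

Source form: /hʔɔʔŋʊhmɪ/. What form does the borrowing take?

Under (C)V(N), the unsyllabifiable consonants are /h/, /ʔ/, /h/ (only a nasal (/m/, /n/, or /ŋ/) is licensed in coda position; onsets are limited to one consonant).
Each unlicensed consonant becomes the onset of a new syllable: /h/ → /hɔ/, /ʔ/ → /ʔʊ/, /h/ → /hɪ/.

hɔʔɔʔʊŋʊhɪmɪ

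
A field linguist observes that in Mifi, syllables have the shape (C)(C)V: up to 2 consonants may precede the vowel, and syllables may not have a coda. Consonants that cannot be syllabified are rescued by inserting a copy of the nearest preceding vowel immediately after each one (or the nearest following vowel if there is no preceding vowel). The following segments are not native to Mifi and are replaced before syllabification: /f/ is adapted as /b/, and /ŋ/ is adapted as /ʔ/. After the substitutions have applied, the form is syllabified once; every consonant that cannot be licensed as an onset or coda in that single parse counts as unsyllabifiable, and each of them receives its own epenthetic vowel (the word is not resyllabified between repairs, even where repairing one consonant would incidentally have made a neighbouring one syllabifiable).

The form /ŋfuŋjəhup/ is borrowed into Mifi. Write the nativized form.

ʔbuʔjəhupu

Substitution: /ŋ/ → /ʔ/, /f/ → /b/, giving /ʔbuʔjəhup/.
Under (C)(C)V, the unsyllabifiable consonants are /p/ (no codas are permitted; onsets may contain at most 2 consonants).
Each unlicensed consonant becomes the onset of a new syllable: /p/ → /pu/.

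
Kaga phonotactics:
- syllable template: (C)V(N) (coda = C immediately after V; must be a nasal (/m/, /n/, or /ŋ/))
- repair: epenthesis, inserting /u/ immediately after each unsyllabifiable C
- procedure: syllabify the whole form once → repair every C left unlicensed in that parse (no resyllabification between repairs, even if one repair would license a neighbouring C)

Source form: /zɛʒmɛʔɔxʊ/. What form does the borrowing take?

zɛʒumɛʔɔxʊ

The consonants /ʒ/ cannot be parsed into a legal (C)V(N) syllable (only a nasal (/m/, /n/, or /ŋ/) is licensed in coda position; onsets are limited to one consonant).
Each unlicensed consonant becomes the onset of a new syllable: /ʒ/ → /ʒu/.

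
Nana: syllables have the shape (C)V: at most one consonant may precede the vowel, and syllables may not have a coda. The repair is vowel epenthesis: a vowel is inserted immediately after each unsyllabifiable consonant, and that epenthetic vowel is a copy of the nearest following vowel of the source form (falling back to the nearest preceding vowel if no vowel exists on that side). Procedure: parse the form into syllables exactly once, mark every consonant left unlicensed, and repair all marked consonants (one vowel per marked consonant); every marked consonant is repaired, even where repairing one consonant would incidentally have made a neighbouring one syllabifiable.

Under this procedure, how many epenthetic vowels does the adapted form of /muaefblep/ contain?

The unsyllabifiable consonants are /f/, /b/, /p/; each receives one epenthetic vowel.

3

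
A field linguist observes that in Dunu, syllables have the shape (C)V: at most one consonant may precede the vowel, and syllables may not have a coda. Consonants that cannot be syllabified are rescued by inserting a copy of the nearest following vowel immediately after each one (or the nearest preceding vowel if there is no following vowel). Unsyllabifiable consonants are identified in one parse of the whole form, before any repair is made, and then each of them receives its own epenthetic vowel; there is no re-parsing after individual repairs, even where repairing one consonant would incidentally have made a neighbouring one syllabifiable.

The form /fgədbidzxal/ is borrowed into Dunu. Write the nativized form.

Syllabifying with onset maximization leaves /f/, /d/, /d/, /z/, /l/ stranded (no codas are permitted; onsets are limited to one consonant).
Epenthesis after each stranded consonant: /f/ → /fə/, /d/ → /di/, /d/ → /da/, /z/ → /za/, /l/ → /la/.

fəgədibidazaxala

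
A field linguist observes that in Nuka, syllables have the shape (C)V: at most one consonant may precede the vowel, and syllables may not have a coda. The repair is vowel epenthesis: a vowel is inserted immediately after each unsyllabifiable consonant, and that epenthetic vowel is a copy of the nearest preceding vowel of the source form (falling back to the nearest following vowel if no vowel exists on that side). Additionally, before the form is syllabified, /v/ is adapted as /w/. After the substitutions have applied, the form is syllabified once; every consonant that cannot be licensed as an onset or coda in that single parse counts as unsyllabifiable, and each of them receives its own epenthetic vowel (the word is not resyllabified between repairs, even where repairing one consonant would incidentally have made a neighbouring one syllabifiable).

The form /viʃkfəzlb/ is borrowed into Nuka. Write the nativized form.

wiʃikifəzələbə

Substitution: /v/ → /w/, giving /wiʃkfəzlb/.
Syllabifying with onset maximization leaves /ʃ/, /k/, /z/, /l/, /b/ stranded (no codas are permitted; onsets are limited to one consonant).
Epenthesis after each stranded consonant: /ʃ/ → /ʃi/, /k/ → /ki/, /z/ → /zə/, /l/ → /lə/, /b/ → /bə/.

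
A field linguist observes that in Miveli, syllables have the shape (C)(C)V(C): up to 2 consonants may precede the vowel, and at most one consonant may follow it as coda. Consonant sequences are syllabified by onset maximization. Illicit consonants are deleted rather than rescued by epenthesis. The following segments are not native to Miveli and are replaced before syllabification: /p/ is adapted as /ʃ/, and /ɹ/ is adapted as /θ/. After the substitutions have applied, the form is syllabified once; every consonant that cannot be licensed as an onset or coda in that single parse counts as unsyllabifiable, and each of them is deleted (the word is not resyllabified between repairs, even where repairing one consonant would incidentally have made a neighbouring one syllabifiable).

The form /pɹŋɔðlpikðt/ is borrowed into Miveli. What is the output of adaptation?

Substitution: /p/ → /ʃ/, /ɹ/ → /θ/, giving /ʃθŋɔðlʃikðt/.
Syllabifying with onset maximization leaves /ʃ/, /ð/, /t/ stranded (at most one coda consonant is licensed; onsets may contain at most 2 consonants).
Deletion applies to /ʃ/, /ð/, /t/.

θŋɔðlʃik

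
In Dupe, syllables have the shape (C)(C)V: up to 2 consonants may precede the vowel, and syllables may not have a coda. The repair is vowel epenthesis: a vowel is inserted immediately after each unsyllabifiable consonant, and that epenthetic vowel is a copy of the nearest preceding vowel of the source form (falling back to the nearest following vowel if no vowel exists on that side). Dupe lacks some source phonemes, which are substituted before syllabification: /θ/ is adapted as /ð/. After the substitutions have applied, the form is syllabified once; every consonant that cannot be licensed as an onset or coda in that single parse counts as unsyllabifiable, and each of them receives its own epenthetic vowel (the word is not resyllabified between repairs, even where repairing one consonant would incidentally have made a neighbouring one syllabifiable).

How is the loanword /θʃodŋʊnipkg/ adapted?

ðʃodŋʊnipikigi

Substitution: /θ/ → /ð/, giving /ðʃodŋʊnipkg/.
Under (C)(C)V, the unsyllabifiable consonants are /p/, /k/, /g/ (no codas are permitted; onsets may contain at most 2 consonants).
Each unlicensed consonant becomes the onset of a new syllable: /p/ → /pi/, /k/ → /ki/, /g/ → /gi/.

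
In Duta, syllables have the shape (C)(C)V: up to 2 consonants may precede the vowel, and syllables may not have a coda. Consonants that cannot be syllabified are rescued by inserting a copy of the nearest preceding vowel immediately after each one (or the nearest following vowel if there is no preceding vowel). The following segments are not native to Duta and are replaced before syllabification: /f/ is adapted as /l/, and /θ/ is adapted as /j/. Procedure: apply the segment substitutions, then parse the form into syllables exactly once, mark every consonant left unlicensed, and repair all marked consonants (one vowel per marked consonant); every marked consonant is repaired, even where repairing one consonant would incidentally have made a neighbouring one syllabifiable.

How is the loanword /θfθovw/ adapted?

Substitution: /θ/ → /j/, /f/ → /l/, giving /jljovw/.
The consonants /j/, /v/, /w/ cannot be parsed into a legal (C)(C)V syllable (no codas are permitted; onsets may contain at most 2 consonants).
Inserting the epenthetic vowel yields /j/ → /jo/, /v/ → /vo/, /w/ → /wo/.

joljovowo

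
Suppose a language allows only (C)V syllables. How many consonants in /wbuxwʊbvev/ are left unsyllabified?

4

Under (C)V, the unsyllabifiable consonants are /w/, /x/, /b/, /v/ (no codas are permitted; onsets are limited to one consonant).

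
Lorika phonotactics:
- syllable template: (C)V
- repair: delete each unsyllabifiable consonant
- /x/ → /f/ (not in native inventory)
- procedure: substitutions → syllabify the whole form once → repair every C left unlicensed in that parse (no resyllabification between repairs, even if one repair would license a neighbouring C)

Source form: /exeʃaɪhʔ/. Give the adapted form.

efeʃaɪ

Substitution: /x/ → /f/, giving /efeʃaɪhʔ/.
Under (C)V, the unsyllabifiable consonants are /h/, /ʔ/ (no codas are permitted; onsets are limited to one consonant).
Each unlicensed consonant is deleted: /h/, /ʔ/.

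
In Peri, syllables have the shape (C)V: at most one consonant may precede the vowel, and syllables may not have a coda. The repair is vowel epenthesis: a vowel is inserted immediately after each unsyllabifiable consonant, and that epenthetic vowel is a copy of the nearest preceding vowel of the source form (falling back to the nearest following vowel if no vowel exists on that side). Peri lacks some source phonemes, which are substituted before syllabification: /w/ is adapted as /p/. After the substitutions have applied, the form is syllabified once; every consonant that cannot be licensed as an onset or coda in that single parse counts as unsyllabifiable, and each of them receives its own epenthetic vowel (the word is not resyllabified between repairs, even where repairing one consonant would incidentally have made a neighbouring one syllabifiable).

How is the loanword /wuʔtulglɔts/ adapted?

puʔutulugulɔtɔsɔ

Substitution: /w/ → /p/, giving /puʔtulglɔts/.
Under (C)V, the unsyllabifiable consonants are /ʔ/, /l/, /g/, /t/, /s/ (no codas are permitted; onsets are limited to one consonant).
Epenthesis after each stranded consonant: /ʔ/ → /ʔu/, /l/ → /lu/, /g/ → /gu/, /t/ → /tɔ/, /s/ → /sɔ/.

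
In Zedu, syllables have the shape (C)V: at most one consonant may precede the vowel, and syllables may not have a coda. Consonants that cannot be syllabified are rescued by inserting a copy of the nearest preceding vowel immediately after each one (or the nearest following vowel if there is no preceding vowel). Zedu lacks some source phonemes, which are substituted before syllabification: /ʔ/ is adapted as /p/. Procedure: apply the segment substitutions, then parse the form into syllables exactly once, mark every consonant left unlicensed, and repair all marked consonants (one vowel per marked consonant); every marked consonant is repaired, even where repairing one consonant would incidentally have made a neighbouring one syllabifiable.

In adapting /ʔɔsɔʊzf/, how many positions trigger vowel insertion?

After substitution the input is /pɔsɔʊzf/.
The unsyllabifiable consonants are /z/, /f/; each receives one epenthetic vowel.

2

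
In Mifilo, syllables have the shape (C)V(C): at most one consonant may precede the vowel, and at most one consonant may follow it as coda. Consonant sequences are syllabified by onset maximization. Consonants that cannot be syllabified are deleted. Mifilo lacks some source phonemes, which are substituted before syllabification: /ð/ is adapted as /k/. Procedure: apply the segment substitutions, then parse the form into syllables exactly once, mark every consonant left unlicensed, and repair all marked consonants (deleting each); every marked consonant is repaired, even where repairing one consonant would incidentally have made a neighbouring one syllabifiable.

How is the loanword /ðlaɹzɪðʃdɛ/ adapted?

Substitution: /ð/ → /k/, giving /klaɹzɪkʃdɛ/.
Syllabifying with onset maximization leaves /k/, /ʃ/ stranded (at most one coda consonant is licensed; onsets are limited to one consonant).
Deletion applies to /k/, /ʃ/.

laɹzɪkdɛ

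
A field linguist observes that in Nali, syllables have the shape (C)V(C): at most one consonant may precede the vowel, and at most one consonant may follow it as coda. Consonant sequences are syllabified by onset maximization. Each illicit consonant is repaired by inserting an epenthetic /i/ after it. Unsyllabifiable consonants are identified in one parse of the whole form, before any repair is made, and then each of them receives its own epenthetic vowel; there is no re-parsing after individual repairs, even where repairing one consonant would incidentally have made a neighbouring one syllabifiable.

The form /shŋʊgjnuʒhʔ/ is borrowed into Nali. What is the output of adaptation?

Under (C)V(C), the unsyllabifiable consonants are /s/, /h/, /j/, /h/, /ʔ/ (at most one coda consonant is licensed; onsets are limited to one consonant).
Inserting the epenthetic vowel yields /s/ → /si/, /h/ → /hi/, /j/ → /ji/, /h/ → /hi/, /ʔ/ → /ʔi/.

sihiŋʊgjinuʒhiʔi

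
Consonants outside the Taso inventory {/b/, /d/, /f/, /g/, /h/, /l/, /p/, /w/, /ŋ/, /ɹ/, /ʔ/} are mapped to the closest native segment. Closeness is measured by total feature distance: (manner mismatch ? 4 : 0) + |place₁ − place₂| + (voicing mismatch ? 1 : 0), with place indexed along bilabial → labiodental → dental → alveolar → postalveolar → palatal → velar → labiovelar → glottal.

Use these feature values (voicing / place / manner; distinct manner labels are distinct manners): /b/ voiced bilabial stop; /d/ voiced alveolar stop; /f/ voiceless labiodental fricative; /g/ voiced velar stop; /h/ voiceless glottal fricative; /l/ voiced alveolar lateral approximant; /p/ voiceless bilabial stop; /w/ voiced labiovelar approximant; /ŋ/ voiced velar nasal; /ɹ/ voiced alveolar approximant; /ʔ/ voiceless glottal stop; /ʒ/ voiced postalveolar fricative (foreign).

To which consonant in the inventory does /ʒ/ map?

f

/f/ is closest: same manner (fricative), place distance 3 (postalveolar→labiodental), voicing differs (+1); total 4. Next closest is /d/ at distance 5.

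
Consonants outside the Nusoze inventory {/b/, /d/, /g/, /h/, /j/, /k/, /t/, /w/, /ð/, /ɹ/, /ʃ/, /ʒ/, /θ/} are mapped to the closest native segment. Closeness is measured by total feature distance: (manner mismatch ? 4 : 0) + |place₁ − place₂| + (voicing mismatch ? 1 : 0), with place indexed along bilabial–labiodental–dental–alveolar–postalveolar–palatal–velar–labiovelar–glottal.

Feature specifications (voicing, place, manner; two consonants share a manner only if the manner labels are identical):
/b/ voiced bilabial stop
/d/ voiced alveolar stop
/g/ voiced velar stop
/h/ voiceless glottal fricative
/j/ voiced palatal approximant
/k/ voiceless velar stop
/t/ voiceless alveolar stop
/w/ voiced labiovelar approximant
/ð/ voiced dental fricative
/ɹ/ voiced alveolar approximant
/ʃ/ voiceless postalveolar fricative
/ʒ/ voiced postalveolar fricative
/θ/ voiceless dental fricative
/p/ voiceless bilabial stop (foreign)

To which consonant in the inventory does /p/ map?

/b/ is closest: same manner (stop), place distance 0 (bilabial→bilabial), voicing differs (+1); total 1. Next closest is /t/ at distance 3.

b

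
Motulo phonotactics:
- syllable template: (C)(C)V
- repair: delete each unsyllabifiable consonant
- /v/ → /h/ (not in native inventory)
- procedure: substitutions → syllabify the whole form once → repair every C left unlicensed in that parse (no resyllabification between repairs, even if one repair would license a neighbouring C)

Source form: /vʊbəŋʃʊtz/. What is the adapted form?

hʊbəŋʃʊ

Substitution: /v/ → /h/, giving /hʊbəŋʃʊtz/.
Syllabifying with onset maximization leaves /t/, /z/ stranded (no codas are permitted; onsets may contain at most 2 consonants).
Each unlicensed consonant is deleted: /t/, /z/.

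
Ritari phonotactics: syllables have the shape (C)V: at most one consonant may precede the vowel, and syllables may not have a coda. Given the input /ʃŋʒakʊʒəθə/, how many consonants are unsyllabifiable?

2

The consonants /ʃ/, /ŋ/ cannot be parsed into a legal (C)V syllable (no codas are permitted; onsets are limited to one consonant).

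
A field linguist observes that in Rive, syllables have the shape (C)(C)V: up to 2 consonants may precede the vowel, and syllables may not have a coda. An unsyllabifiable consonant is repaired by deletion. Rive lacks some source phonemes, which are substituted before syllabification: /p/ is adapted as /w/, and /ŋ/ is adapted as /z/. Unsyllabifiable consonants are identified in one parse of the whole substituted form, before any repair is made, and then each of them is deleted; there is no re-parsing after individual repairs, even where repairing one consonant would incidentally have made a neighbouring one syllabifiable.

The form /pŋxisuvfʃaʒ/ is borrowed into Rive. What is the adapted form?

zxisufʃa

Substitution: /p/ → /w/, /ŋ/ → /z/, giving /wzxisuvfʃaʒ/.
The consonants /w/, /v/, /ʒ/ cannot be parsed into a legal (C)(C)V syllable (no codas are permitted; onsets may contain at most 2 consonants).
Deleting the stranded consonants removes /w/, /v/, /ʒ/.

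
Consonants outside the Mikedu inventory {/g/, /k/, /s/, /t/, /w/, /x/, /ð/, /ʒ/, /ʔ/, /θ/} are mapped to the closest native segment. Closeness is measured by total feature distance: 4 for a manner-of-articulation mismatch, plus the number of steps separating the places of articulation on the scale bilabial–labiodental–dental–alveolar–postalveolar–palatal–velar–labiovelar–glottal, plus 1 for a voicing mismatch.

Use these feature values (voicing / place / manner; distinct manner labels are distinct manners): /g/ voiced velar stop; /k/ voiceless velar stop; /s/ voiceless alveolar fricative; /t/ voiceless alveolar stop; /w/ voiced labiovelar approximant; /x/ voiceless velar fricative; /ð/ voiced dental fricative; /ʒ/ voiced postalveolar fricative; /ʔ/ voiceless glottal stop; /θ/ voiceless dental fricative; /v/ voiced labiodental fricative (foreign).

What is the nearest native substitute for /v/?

ð

/ð/ is closest: same manner (fricative), place distance 1 (labiodental→dental), same voicing; total 1. Next closest is /θ/ at distance 2.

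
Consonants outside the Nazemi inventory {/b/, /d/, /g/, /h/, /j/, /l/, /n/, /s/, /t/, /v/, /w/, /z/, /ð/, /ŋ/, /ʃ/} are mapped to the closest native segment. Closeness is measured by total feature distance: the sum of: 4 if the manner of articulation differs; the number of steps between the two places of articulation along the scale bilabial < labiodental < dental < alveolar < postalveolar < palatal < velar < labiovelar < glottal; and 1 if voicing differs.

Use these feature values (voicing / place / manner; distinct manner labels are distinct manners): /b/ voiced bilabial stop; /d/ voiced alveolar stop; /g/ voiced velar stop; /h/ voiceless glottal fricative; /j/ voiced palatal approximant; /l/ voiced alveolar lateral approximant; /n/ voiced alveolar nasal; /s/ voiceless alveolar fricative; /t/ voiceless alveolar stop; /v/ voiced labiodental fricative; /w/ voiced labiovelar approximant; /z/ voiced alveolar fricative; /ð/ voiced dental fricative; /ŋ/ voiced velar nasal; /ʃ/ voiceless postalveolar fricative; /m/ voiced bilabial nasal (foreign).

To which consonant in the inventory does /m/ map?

n

/n/ is closest: same manner (nasal), place distance 3 (bilabial→alveolar), same voicing; total 3. Next closest is /b/ at distance 4.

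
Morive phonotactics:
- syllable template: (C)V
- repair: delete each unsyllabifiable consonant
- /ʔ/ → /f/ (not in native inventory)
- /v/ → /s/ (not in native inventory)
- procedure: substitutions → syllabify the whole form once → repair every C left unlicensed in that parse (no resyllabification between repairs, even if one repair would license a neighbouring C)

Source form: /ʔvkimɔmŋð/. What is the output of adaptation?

Substitution: /ʔ/ → /f/, /v/ → /s/, giving /fskimɔmŋð/.
Under (C)V, the unsyllabifiable consonants are /f/, /s/, /m/, /ŋ/, /ð/ (no codas are permitted; onsets are limited to one consonant).
Each unlicensed consonant is deleted: /f/, /s/, /m/, /ŋ/, /ð/.

kimɔ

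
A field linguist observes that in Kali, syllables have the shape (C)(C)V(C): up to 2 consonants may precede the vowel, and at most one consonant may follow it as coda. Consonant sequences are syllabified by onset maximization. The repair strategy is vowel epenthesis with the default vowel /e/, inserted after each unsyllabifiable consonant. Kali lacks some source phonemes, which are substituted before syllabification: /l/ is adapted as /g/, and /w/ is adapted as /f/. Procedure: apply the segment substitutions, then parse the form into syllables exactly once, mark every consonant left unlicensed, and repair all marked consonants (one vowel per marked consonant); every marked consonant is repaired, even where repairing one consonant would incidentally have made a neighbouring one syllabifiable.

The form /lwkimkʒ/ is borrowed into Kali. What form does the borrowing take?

gefkimkeʒe

Substitution: /l/ → /g/, /w/ → /f/, giving /gfkimkʒ/.
Syllabifying with onset maximization leaves /g/, /k/, /ʒ/ stranded (at most one coda consonant is licensed; onsets may contain at most 2 consonants).
Inserting the epenthetic vowel yields /g/ → /ge/, /k/ → /ke/, /ʒ/ → /ʒe/.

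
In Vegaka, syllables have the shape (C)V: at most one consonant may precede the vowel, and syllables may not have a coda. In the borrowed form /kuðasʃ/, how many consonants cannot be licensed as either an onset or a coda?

Under (C)V, the unsyllabifiable consonants are /s/, /ʃ/ (no codas are permitted; onsets are limited to one consonant).

2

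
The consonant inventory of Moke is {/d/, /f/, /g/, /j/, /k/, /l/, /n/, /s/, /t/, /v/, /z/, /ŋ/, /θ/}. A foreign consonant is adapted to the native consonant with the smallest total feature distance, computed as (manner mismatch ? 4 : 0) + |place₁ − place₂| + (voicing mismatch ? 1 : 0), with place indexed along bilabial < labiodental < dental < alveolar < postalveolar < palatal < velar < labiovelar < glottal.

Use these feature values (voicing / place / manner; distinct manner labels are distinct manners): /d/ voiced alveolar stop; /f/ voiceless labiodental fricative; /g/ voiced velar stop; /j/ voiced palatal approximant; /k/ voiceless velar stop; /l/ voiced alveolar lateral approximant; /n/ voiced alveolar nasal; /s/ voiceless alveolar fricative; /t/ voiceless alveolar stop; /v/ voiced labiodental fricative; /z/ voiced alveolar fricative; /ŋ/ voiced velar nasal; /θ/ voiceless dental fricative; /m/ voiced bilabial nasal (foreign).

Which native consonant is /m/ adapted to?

n

/n/ is closest: same manner (nasal), place distance 3 (bilabial→alveolar), same voicing; total 3. Next closest is /v/ at distance 5.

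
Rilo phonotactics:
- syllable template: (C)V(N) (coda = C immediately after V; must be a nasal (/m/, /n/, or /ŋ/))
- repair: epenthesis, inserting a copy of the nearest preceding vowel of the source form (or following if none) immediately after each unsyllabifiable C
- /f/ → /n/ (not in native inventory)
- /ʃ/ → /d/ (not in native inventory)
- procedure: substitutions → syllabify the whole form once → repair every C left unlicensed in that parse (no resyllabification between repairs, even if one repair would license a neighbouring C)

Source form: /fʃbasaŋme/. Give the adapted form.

nadabasaŋme

Substitution: /f/ → /n/, /ʃ/ → /d/, giving /ndbasaŋme/.
Syllabifying with onset maximization leaves /n/, /d/ stranded (only a nasal (/m/, /n/, or /ŋ/) is licensed in coda position; onsets are limited to one consonant).
Each unlicensed consonant becomes the onset of a new syllable: /n/ → /na/, /d/ → /da/.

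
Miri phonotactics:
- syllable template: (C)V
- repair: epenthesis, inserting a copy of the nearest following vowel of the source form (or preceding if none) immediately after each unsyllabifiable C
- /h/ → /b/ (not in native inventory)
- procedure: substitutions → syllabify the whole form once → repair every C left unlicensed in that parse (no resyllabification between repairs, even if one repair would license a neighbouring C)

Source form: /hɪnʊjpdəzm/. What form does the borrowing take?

Substitution: /h/ → /b/, giving /bɪnʊjpdəzm/.
Syllabifying with onset maximization leaves /j/, /p/, /z/, /m/ stranded (no codas are permitted; onsets are limited to one consonant).
Inserting the epenthetic vowel yields /j/ → /jə/, /p/ → /pə/, /z/ → /zə/, /m/ → /mə/.

bɪnʊjəpədəzəmə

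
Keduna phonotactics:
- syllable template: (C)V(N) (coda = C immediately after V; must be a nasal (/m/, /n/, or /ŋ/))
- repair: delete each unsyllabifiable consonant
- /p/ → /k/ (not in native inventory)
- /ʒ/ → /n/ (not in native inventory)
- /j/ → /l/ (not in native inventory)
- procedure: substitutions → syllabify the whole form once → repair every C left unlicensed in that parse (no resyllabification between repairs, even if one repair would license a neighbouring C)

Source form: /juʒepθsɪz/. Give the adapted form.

lunesɪ

Substitution: /j/ → /l/, /ʒ/ → /n/, /p/ → /k/, giving /lunekθsɪz/.
Syllabifying with onset maximization leaves /k/, /θ/, /z/ stranded (only a nasal (/m/, /n/, or /ŋ/) is licensed in coda position; onsets are limited to one consonant).
Each unlicensed consonant is deleted: /k/, /θ/, /z/.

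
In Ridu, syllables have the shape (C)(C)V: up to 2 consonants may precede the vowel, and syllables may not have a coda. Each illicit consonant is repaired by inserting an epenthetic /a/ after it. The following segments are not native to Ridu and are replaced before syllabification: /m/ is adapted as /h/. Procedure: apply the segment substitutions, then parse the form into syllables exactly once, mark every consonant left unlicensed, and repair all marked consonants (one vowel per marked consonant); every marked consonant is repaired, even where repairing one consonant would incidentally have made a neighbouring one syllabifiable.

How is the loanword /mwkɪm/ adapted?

Substitution: /m/ → /h/, giving /hwkɪh/.
Syllabifying with onset maximization leaves /h/, /h/ stranded (no codas are permitted; onsets may contain at most 2 consonants).
Inserting the epenthetic vowel yields /h/ → /ha/, /h/ → /ha/.

hawkɪha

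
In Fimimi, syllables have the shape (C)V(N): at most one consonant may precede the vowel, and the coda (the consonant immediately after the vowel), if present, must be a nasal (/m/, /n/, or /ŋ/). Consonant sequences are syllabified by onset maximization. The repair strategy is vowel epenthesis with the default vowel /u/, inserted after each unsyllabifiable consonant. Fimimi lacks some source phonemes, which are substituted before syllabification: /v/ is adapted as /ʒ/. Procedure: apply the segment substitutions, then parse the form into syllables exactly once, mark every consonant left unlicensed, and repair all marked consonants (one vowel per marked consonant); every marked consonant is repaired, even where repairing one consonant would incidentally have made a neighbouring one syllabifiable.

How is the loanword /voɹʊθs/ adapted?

ʒoɹʊθusu

Substitution: /v/ → /ʒ/, giving /ʒoɹʊθs/.
Under (C)V(N), the unsyllabifiable consonants are /θ/, /s/ (only a nasal (/m/, /n/, or /ŋ/) is licensed in coda position; onsets are limited to one consonant).
Inserting the epenthetic vowel yields /θ/ → /θu/, /s/ → /su/.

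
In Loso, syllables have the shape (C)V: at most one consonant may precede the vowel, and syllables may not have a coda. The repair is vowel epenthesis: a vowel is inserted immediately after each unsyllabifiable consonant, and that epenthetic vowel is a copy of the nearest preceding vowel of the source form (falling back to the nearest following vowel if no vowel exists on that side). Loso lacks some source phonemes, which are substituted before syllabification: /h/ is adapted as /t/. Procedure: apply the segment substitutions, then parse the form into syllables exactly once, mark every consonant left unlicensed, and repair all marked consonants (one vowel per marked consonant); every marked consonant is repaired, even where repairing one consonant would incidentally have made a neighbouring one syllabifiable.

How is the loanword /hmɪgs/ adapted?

tɪmɪgɪsɪ

Substitution: /h/ → /t/, giving /tmɪgs/.
Under (C)V, the unsyllabifiable consonants are /t/, /g/, /s/ (no codas are permitted; onsets are limited to one consonant).
Each unlicensed consonant becomes the onset of a new syllable: /t/ → /tɪ/, /g/ → /gɪ/, /s/ → /sɪ/.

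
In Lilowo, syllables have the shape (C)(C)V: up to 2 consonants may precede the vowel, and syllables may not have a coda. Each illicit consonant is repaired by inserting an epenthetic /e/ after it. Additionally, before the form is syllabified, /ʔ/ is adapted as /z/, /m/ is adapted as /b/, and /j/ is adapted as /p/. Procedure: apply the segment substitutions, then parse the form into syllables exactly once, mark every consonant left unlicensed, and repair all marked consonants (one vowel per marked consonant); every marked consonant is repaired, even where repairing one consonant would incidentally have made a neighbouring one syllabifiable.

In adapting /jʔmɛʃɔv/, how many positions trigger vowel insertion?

2

After substitution the input is /pzbɛʃɔv/.
The unsyllabifiable consonants are /p/, /v/; each receives one epenthetic vowel.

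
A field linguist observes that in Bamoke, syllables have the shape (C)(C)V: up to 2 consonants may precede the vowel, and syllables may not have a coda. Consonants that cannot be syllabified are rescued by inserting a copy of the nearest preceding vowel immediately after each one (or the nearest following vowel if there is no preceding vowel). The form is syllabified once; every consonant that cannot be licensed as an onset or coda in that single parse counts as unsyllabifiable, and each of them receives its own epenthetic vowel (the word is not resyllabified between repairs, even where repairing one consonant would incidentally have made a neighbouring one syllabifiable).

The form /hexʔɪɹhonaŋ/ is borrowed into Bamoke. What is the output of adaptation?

hexʔɪɹhonaŋa

Under (C)(C)V, the unsyllabifiable consonants are /ŋ/ (no codas are permitted; onsets may contain at most 2 consonants).
Each unlicensed consonant becomes the onset of a new syllable: /ŋ/ → /ŋa/.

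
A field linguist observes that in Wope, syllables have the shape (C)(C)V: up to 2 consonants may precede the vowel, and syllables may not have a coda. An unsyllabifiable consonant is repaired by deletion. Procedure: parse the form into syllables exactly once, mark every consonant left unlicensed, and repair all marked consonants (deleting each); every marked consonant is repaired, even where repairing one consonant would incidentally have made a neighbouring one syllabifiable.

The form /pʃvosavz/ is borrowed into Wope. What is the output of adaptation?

ʃvosa

Under (C)(C)V, the unsyllabifiable consonants are /p/, /v/, /z/ (no codas are permitted; onsets may contain at most 2 consonants).
Each unlicensed consonant is deleted: /p/, /v/, /z/.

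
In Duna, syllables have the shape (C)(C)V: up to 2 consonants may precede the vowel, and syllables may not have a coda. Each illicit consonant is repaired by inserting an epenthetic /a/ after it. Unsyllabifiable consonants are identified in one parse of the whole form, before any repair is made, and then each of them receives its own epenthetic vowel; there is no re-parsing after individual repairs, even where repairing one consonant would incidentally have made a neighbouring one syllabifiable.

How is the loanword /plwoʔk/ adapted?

The consonants /p/, /ʔ/, /k/ cannot be parsed into a legal (C)(C)V syllable (no codas are permitted; onsets may contain at most 2 consonants).
Epenthesis after each stranded consonant: /p/ → /pa/, /ʔ/ → /ʔa/, /k/ → /ka/.

palwoʔaka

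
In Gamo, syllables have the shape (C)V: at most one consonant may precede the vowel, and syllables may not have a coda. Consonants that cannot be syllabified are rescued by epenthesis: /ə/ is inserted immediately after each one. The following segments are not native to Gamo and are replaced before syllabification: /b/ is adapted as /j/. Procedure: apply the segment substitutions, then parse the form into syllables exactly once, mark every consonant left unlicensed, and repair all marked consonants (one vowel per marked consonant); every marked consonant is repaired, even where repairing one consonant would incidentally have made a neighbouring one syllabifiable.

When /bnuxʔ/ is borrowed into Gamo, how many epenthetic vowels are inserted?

After substitution the input is /jnuxʔ/.
The unsyllabifiable consonants are /j/, /x/, /ʔ/; each receives one epenthetic vowel.

3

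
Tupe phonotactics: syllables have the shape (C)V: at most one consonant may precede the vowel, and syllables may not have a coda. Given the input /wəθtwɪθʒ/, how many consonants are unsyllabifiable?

Syllabifying with onset maximization leaves /θ/, /t/, /θ/, /ʒ/ stranded (no codas are permitted; onsets are limited to one consonant).

4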